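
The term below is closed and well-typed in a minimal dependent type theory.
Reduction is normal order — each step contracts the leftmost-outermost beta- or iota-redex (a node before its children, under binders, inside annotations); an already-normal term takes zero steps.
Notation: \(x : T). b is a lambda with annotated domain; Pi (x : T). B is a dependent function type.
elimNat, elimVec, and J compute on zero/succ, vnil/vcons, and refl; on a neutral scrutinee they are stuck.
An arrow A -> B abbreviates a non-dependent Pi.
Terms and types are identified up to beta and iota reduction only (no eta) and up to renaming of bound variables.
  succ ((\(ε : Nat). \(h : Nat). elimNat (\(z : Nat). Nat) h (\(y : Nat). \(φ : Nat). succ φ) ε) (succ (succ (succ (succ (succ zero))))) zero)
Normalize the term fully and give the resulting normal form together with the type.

reduced normal form:
  succ (succ (succ (succ (succ (succ zero)))))
type:
  Nat


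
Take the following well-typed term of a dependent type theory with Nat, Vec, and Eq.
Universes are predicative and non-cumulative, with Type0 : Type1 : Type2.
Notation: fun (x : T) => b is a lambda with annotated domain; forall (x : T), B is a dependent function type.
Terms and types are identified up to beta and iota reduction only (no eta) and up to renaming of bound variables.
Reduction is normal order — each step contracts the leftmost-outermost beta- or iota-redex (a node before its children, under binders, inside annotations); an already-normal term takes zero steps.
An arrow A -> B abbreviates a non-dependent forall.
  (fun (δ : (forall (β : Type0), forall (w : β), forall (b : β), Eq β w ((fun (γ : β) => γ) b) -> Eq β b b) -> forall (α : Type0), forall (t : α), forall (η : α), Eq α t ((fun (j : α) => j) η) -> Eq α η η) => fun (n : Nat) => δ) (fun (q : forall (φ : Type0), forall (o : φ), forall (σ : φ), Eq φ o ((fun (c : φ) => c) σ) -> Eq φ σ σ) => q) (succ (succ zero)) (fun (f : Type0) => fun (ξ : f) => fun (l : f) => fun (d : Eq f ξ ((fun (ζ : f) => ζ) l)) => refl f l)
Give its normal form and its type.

reduced normal form:
  fun (δ : Type0) => fun (β : δ) => fun (w : δ) => fun (b : Eq δ β w) => refl δ w
the term's type:
  forall (δ : Type0), forall (β : δ), forall (w : δ), Eq δ β w -> Eq δ w w


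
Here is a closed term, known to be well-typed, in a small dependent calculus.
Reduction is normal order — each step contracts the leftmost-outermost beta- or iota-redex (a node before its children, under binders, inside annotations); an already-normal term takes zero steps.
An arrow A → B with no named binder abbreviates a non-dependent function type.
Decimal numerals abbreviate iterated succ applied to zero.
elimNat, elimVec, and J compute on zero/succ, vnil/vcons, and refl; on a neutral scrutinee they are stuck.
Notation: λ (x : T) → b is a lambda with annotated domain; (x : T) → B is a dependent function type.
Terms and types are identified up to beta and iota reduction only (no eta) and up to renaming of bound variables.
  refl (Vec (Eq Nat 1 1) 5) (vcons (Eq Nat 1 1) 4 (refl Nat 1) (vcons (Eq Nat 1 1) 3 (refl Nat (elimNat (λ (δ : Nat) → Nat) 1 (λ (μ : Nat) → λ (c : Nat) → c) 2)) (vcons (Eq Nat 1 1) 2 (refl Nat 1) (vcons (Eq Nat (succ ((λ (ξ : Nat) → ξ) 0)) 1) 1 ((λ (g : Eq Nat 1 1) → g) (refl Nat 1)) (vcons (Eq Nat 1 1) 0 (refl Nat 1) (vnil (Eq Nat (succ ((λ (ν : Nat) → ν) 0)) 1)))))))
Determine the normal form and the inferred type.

resulting normal form:
  refl (Vec (Eq Nat 1 1) 5) (vcons (Eq Nat 1 1) 4 (refl Nat 1) (vcons (Eq Nat 1 1) 3 (refl Nat 1) (vcons (Eq Nat 1 1) 2 (refl Nat 1) (vcons (Eq Nat 1 1) 1 (refl Nat 1) (vcons (Eq Nat 1 1) 0 (refl Nat 1) (vnil (Eq Nat 1 1)))))))
inferred type:
  Eq (Vec (Eq Nat 1 1) 5) (vcons (Eq Nat 1 1) 4 (refl Nat 1) (vcons (Eq Nat 1 1) 3 (refl Nat 1) (vcons (Eq Nat 1 1) 2 (refl Nat 1) (vcons (Eq Nat 1 1) 1 (refl Nat 1) (vcons (Eq Nat 1 1) 0 (refl Nat 1) (vnil (Eq Nat 1 1))))))) (vcons (Eq Nat 1 1) 4 (refl Nat 1) (vcons (Eq Nat 1 1) 3 (refl Nat 1) (vcons (Eq Nat 1 1) 2 (refl Nat 1) (vcons (Eq Nat 1 1) 1 (refl Nat 1) (vcons (Eq Nat 1 1) 0 (refl Nat 1) (vnil (Eq Nat 1 1)))))))
observation: 10 normal-order steps separate the term from its normal form.


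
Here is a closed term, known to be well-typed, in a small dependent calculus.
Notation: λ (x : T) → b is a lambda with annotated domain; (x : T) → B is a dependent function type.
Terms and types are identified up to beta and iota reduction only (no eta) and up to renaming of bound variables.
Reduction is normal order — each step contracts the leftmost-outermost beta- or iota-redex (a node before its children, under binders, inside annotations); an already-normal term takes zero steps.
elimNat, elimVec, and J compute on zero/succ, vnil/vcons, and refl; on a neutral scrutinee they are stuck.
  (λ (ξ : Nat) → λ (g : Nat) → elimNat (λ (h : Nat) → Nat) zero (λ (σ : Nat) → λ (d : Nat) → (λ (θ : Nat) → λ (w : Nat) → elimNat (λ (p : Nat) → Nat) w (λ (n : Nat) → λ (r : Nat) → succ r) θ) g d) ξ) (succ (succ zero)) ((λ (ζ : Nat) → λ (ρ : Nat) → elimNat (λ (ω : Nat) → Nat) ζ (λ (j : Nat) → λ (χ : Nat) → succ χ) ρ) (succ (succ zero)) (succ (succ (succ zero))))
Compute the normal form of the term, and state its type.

resulting normal form:
  succ (succ (succ (succ (succ (succ (succ (succ (succ (succ zero)))))))))
inferred type:
  Nat


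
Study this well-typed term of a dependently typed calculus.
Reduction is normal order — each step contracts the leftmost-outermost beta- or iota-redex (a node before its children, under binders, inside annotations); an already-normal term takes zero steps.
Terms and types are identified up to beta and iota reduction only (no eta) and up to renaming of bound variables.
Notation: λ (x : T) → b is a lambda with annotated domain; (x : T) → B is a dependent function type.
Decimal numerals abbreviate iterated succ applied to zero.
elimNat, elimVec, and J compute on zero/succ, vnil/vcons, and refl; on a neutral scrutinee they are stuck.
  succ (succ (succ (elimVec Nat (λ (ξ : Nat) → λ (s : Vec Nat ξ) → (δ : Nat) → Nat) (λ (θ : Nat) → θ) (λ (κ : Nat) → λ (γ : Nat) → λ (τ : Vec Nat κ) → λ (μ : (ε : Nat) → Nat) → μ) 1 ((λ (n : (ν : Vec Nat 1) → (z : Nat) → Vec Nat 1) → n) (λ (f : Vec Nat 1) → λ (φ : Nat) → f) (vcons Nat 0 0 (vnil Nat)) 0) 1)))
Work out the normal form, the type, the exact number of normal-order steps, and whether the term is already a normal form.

resulting normal form:
  4
the term's type:
  Nat
reduction steps (normal order): 10
started in normal form: no
first redex: a beta-redex


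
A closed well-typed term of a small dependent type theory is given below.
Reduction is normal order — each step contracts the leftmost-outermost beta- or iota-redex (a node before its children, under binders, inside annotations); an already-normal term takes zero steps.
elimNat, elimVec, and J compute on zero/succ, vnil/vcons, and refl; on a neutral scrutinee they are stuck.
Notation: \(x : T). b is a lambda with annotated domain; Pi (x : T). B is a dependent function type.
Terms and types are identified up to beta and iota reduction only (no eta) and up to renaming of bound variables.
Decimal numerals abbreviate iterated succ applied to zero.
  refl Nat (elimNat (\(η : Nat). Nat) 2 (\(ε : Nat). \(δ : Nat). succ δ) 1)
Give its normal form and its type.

resulting normal form:
  refl Nat 3
inferred type:
  Eq Nat 3 3
observation: the term reaches its normal form after 4 normal-order steps.


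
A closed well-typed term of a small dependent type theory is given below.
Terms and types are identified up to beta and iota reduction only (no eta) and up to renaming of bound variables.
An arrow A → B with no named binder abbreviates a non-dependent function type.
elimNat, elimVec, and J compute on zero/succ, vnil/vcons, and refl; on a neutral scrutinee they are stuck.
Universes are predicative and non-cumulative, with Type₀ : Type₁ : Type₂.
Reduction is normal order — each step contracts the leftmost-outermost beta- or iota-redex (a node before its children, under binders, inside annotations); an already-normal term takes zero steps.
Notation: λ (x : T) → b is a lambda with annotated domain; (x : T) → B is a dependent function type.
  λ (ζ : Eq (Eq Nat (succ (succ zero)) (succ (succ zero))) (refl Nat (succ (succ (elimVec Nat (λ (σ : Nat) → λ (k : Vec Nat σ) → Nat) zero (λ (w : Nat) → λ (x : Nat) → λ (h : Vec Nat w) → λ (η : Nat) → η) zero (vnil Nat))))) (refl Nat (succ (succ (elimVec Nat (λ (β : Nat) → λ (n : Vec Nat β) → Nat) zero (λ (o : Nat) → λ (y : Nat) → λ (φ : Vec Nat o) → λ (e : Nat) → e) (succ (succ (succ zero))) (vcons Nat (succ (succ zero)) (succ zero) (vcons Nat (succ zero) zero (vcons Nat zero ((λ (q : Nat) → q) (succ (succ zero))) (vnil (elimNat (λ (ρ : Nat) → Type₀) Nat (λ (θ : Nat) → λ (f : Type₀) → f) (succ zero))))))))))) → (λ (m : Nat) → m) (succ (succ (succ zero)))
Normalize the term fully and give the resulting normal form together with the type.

resulting normal form:
  λ (ζ : Eq (Eq Nat (succ (succ zero)) (succ (succ zero))) (refl Nat (succ (succ zero))) (refl Nat (succ (succ zero)))) → succ (succ (succ zero))
the term's type:
  Eq (Eq Nat (succ (succ zero)) (succ (succ zero))) (refl Nat (succ (succ zero))) (refl Nat (succ (succ zero))) → Nat
observation: the leftmost-outermost redex is an elimVec iota-redex, and normalization takes 18 steps.


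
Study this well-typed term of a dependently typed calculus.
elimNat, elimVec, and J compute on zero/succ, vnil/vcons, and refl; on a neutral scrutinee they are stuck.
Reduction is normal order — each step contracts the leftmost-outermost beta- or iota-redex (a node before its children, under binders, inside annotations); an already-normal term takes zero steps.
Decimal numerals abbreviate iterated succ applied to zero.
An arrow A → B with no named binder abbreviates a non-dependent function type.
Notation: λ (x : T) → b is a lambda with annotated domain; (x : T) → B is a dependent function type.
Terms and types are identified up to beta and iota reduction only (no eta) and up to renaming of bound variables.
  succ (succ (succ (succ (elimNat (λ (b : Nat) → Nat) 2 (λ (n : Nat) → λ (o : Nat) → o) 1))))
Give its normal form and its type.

normal form:
  6
type:
  Nat
observation: 4 normal-order steps separate the term from its normal form.


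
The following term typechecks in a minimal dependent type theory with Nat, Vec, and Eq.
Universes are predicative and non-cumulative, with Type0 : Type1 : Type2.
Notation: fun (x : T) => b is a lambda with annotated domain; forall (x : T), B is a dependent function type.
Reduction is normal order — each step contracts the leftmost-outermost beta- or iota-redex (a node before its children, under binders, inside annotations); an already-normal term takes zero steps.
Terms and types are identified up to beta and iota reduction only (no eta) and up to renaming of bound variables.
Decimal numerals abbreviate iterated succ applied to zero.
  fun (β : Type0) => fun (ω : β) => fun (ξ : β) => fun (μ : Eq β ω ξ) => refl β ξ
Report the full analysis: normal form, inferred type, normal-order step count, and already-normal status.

resulting normal form:
  fun (β : Type0) => fun (ω : β) => fun (ξ : β) => fun (μ : Eq β ω ξ) => refl β ξ
type:
  forall (β : Type0), forall (ω : β), forall (ξ : β), forall (μ : Eq β ω ξ), Eq β ξ ξ
steps to reach normal form (normal order): 0
already normal: yes


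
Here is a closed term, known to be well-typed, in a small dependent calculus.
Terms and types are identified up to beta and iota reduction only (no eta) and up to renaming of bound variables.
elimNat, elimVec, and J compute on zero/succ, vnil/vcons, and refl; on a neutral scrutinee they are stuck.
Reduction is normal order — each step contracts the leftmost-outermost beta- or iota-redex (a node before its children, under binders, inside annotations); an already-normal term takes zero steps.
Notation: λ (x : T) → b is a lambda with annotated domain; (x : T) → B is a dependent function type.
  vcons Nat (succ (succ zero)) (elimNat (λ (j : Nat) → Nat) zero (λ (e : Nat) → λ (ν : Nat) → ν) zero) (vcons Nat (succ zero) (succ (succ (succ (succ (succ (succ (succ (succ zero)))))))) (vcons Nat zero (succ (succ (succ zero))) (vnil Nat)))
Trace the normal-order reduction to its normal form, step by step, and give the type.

reduction (normal order):
  vcons Nat (succ (succ zero)) (elimNat (λ (j : Nat) → Nat) zero (λ (e : Nat) → λ (ν : Nat) → ν) zero) (vcons Nat (succ zero) (succ (succ (succ (succ (succ (succ (succ (succ zero)))))))) (vcons Nat zero (succ (succ (succ zero))) (vnil Nat)))
  ~> vcons Nat (succ (succ zero)) zero (vcons Nat (succ zero) (succ (succ (succ (succ (succ (succ (succ (succ zero)))))))) (vcons Nat zero (succ (succ (succ zero))) (vnil Nat)))
the term's type:
  Vec Nat (succ (succ (succ zero)))


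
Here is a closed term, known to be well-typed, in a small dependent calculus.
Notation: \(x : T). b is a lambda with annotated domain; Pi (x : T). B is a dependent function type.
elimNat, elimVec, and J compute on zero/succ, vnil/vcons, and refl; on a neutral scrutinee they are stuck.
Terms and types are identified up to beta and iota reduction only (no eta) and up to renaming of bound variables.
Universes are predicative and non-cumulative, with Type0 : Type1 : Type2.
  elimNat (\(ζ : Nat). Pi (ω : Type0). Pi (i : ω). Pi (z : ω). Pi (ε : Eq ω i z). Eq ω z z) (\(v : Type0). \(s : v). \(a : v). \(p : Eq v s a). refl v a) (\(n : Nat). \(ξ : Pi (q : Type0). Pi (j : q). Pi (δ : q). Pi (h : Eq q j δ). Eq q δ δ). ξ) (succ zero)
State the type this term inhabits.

the term's type:
  Pi (ζ : Type0). Pi (ω : ζ). Pi (i : ζ). Pi (z : Eq ζ ω i). Eq ζ i i


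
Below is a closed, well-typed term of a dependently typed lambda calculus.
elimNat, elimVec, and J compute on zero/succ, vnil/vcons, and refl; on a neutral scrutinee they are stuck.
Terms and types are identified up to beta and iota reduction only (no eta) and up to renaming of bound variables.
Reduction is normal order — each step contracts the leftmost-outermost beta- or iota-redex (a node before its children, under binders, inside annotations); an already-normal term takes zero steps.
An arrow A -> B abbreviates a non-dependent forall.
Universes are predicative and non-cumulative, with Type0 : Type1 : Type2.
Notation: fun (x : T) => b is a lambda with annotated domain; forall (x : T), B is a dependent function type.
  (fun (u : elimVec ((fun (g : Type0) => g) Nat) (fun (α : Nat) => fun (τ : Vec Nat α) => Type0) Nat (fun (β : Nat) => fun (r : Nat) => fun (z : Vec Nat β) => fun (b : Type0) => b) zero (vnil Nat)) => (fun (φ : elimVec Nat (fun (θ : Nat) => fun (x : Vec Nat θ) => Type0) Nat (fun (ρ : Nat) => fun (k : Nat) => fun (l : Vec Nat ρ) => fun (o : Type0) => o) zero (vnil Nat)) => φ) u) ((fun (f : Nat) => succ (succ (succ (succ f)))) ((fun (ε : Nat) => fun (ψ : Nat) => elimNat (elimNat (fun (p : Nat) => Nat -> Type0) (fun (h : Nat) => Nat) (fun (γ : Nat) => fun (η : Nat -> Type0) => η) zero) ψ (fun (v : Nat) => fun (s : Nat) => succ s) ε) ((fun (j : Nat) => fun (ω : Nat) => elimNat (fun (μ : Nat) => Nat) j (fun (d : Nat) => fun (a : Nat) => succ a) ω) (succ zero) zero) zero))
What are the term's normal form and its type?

normal form:
  succ (succ (succ (succ (succ zero))))
the term's type:
  Nat
observation: the first redex contracted is a beta-redex; the normal form is reached in 13 normal-order steps.


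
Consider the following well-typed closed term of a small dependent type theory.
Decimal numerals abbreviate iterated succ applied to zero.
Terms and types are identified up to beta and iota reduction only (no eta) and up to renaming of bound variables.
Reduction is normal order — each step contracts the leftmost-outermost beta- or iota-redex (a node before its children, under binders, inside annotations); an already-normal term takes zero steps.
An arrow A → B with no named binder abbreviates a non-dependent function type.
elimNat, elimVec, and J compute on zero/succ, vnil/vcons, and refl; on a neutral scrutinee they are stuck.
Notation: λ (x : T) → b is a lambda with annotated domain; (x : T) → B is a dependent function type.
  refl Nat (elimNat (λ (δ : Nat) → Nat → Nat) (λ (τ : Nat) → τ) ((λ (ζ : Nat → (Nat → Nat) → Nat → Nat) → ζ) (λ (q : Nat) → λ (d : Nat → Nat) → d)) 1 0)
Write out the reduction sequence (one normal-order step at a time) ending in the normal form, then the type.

reduction (normal order):
  refl Nat (elimNat (λ (δ : Nat) → Nat → Nat) (λ (τ : Nat) → τ) ((λ (ζ : Nat → (Nat → Nat) → Nat → Nat) → ζ) (λ (q : Nat) → λ (d : Nat → Nat) → d)) 1 0)
  ~> refl Nat ((λ (δ : Nat → (Nat → Nat) → Nat → Nat) → δ) (λ (τ : Nat) → λ (ζ : Nat → Nat) → ζ) 0 (elimNat (λ (q : Nat) → Nat → Nat) (λ (d : Nat) → d) ((λ (θ : Nat → (Nat → Nat) → Nat → Nat) → θ) (λ (f : Nat) → λ (ξ : Nat → Nat) → ξ)) 0) 0)
  ~> refl Nat ((λ (δ : Nat) → λ (τ : Nat → Nat) → τ) 0 (elimNat (λ (ζ : Nat) → Nat → Nat) (λ (q : Nat) → q) ((λ (d : Nat → (Nat → Nat) → Nat → Nat) → d) (λ (θ : Nat) → λ (f : Nat → Nat) → f)) 0) 0)
  ~> refl Nat ((λ (δ : Nat → Nat) → δ) (elimNat (λ (τ : Nat) → Nat → Nat) (λ (ζ : Nat) → ζ) ((λ (q : Nat → (Nat → Nat) → Nat → Nat) → q) (λ (d : Nat) → λ (θ : Nat → Nat) → θ)) 0) 0)
  ~> refl Nat (elimNat (λ (δ : Nat) → Nat → Nat) (λ (τ : Nat) → τ) ((λ (ζ : Nat → (Nat → Nat) → Nat → Nat) → ζ) (λ (q : Nat) → λ (d : Nat → Nat) → d)) 0 0)
  ~> refl Nat ((λ (δ : Nat) → δ) 0)
  ~> refl Nat 0
type:
  Eq Nat 0 0


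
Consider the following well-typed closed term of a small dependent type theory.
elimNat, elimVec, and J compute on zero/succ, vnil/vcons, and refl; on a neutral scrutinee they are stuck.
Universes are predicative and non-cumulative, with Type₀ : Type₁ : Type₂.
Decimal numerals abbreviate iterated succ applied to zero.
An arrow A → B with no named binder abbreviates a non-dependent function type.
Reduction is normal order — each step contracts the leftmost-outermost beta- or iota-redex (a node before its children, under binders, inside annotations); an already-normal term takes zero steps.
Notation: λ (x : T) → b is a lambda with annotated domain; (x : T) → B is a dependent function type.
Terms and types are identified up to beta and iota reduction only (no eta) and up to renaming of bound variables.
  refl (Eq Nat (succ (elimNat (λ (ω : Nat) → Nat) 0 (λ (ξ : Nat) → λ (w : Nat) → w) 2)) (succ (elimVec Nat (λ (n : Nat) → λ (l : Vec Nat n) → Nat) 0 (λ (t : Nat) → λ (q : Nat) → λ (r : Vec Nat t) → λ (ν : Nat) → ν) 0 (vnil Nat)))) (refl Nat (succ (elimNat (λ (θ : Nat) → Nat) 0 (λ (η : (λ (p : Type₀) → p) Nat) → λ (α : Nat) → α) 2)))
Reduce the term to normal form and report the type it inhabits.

reduced normal form:
  refl (Eq Nat 1 1) (refl Nat 1)
the term's type:
  Eq (Eq Nat 1 1) (refl Nat 1) (refl Nat 1)
observation: contracting an elimNat iota-redex first, the term normalizes in 15 steps.


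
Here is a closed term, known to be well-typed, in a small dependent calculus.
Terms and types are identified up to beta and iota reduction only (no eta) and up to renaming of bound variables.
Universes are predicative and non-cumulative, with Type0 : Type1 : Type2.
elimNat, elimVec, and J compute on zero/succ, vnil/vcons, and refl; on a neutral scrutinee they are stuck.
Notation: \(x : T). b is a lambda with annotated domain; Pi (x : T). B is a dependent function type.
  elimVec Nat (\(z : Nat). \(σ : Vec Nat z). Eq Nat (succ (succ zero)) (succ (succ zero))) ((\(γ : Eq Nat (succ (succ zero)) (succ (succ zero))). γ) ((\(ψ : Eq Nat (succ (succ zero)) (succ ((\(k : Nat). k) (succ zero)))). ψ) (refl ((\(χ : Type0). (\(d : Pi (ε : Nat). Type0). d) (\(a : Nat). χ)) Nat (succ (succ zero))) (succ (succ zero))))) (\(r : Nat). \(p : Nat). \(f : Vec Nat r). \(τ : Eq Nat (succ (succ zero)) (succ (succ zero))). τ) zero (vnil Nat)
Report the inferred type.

type:
  Eq Nat (succ (succ zero)) (succ (succ zero))


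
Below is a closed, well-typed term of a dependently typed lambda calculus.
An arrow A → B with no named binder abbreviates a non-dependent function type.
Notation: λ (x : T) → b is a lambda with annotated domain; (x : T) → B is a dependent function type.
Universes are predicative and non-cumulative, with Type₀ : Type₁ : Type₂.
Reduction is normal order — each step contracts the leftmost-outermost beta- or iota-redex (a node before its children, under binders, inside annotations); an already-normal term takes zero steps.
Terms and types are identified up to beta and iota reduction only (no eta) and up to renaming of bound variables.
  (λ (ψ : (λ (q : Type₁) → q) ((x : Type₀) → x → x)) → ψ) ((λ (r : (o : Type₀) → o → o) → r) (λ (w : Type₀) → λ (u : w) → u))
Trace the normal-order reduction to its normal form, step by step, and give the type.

reduction (normal order):
  (λ (ψ : (λ (q : Type₁) → q) ((x : Type₀) → x → x)) → ψ) ((λ (r : (o : Type₀) → o → o) → r) (λ (w : Type₀) → λ (u : w) → u))
  ~> (λ (ψ : (q : Type₀) → q → q) → ψ) (λ (x : Type₀) → λ (r : x) → r)
  ~> λ (ψ : Type₀) → λ (q : ψ) → q
type:
  (ψ : Type₀) → ψ → ψ


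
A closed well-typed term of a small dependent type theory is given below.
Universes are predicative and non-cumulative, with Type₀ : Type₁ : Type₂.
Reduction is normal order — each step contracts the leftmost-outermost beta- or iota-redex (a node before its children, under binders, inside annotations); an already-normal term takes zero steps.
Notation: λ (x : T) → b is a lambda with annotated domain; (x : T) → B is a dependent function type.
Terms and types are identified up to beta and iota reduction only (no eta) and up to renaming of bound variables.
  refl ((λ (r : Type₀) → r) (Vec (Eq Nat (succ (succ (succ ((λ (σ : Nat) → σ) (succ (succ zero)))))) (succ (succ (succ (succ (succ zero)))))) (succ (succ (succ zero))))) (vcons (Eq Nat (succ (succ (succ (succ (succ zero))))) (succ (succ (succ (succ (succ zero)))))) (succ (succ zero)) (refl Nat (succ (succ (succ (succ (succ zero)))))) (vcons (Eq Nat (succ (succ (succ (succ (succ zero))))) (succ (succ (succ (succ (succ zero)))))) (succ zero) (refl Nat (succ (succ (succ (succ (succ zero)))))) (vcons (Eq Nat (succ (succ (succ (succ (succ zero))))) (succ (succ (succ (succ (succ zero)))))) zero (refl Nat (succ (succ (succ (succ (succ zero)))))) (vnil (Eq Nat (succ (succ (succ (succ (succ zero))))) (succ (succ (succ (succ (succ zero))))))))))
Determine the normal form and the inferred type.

normal form:
  refl (Vec (Eq Nat (succ (succ (succ (succ (succ zero))))) (succ (succ (succ (succ (succ zero)))))) (succ (succ (succ zero)))) (vcons (Eq Nat (succ (succ (succ (succ (succ zero))))) (succ (succ (succ (succ (succ zero)))))) (succ (succ zero)) (refl Nat (succ (succ (succ (succ (succ zero)))))) (vcons (Eq Nat (succ (succ (succ (succ (succ zero))))) (succ (succ (succ (succ (succ zero)))))) (succ zero) (refl Nat (succ (succ (succ (succ (succ zero)))))) (vcons (Eq Nat (succ (succ (succ (succ (succ zero))))) (succ (succ (succ (succ (succ zero)))))) zero (refl Nat (succ (succ (succ (succ (succ zero)))))) (vnil (Eq Nat (succ (succ (succ (succ (succ zero))))) (succ (succ (succ (succ (succ zero))))))))))
the term's type:
  Eq (Vec (Eq Nat (succ (succ (succ (succ (succ zero))))) (succ (succ (succ (succ (succ zero)))))) (succ (succ (succ zero)))) (vcons (Eq Nat (succ (succ (succ (succ (succ zero))))) (succ (succ (succ (succ (succ zero)))))) (succ (succ zero)) (refl Nat (succ (succ (succ (succ (succ zero)))))) (vcons (Eq Nat (succ (succ (succ (succ (succ zero))))) (succ (succ (succ (succ (succ zero)))))) (succ zero) (refl Nat (succ (succ (succ (succ (succ zero)))))) (vcons (Eq Nat (succ (succ (succ (succ (succ zero))))) (succ (succ (succ (succ (succ zero)))))) zero (refl Nat (succ (succ (succ (succ (succ zero)))))) (vnil (Eq Nat (succ (succ (succ (succ (succ zero))))) (succ (succ (succ (succ (succ zero)))))))))) (vcons (Eq Nat (succ (succ (succ (succ (succ zero))))) (succ (succ (succ (succ (succ zero)))))) (succ (succ zero)) (refl Nat (succ (succ (succ (succ (succ zero)))))) (vcons (Eq Nat (succ (succ (succ (succ (succ zero))))) (succ (succ (succ (succ (succ zero)))))) (succ zero) (refl Nat (succ (succ (succ (succ (succ zero)))))) (vcons (Eq Nat (succ (succ (succ (succ (succ zero))))) (succ (succ (succ (succ (succ zero)))))) zero (refl Nat (succ (succ (succ (succ (succ zero)))))) (vnil (Eq Nat (succ (succ (succ (succ (succ zero))))) (succ (succ (succ (succ (succ zero))))))))))


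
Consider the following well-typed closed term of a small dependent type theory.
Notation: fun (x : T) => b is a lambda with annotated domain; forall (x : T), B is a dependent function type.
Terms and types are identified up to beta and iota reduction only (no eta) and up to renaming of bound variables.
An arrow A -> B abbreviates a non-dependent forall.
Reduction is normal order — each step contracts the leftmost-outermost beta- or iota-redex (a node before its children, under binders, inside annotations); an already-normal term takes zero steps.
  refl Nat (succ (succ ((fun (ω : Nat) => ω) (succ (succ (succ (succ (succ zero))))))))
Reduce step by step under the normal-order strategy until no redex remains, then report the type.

normal-order reduction sequence:
  refl Nat (succ (succ ((fun (ω : Nat) => ω) (succ (succ (succ (succ (succ zero))))))))
  ~> refl Nat (succ (succ (succ (succ (succ (succ (succ zero)))))))
inferred type:
  Eq Nat (succ (succ (succ (succ (succ (succ (succ zero))))))) (succ (succ (succ (succ (succ (succ (succ zero)))))))


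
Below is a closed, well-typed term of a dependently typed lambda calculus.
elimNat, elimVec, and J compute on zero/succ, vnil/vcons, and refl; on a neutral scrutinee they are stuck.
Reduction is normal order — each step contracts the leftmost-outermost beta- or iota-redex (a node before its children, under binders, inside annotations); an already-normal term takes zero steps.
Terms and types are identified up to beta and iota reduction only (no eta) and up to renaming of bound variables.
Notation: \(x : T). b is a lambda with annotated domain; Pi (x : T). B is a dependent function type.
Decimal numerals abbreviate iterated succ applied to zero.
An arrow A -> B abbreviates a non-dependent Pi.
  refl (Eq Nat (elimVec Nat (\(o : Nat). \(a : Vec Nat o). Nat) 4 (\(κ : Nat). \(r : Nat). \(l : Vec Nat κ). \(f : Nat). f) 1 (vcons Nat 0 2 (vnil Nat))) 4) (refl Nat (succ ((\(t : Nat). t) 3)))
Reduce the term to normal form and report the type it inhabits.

resulting normal form:
  refl (Eq Nat 4 4) (refl Nat 4)
inferred type:
  Eq (Eq Nat 4 4) (refl Nat 4) (refl Nat 4)
observation: normalization takes exactly 7 steps under the normal-order strategy.


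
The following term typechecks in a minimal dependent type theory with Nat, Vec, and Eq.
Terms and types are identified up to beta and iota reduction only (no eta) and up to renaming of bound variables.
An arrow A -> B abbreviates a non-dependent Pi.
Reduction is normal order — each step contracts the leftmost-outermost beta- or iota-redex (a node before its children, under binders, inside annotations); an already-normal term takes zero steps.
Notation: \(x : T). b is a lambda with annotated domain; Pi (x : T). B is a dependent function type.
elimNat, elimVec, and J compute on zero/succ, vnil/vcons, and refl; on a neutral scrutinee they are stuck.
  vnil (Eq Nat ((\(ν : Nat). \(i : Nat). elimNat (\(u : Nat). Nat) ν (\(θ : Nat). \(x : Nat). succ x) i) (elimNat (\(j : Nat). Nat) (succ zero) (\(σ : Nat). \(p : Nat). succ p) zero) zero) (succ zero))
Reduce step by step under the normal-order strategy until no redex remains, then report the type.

normal-order reduction:
  vnil (Eq Nat ((\(ν : Nat). \(i : Nat). elimNat (\(u : Nat). Nat) ν (\(θ : Nat). \(x : Nat). succ x) i) (elimNat (\(j : Nat). Nat) (succ zero) (\(σ : Nat). \(p : Nat). succ p) zero) zero) (succ zero))
  ~> vnil (Eq Nat ((\(ν : Nat). elimNat (\(i : Nat). Nat) (elimNat (\(u : Nat). Nat) (succ zero) (\(θ : Nat). \(x : Nat). succ x) zero) (\(j : Nat). \(σ : Nat). succ σ) ν) zero) (succ zero))
  ~> vnil (Eq Nat (elimNat (\(ν : Nat). Nat) (elimNat (\(i : Nat). Nat) (succ zero) (\(u : Nat). \(θ : Nat). succ θ) zero) (\(x : Nat). \(j : Nat). succ j) zero) (succ zero))
  ~> vnil (Eq Nat (elimNat (\(ν : Nat). Nat) (succ zero) (\(i : Nat). \(u : Nat). succ u) zero) (succ zero))
  ~> vnil (Eq Nat (succ zero) (succ zero))
the term's type:
  Vec (Eq Nat (succ zero) (succ zero)) zero


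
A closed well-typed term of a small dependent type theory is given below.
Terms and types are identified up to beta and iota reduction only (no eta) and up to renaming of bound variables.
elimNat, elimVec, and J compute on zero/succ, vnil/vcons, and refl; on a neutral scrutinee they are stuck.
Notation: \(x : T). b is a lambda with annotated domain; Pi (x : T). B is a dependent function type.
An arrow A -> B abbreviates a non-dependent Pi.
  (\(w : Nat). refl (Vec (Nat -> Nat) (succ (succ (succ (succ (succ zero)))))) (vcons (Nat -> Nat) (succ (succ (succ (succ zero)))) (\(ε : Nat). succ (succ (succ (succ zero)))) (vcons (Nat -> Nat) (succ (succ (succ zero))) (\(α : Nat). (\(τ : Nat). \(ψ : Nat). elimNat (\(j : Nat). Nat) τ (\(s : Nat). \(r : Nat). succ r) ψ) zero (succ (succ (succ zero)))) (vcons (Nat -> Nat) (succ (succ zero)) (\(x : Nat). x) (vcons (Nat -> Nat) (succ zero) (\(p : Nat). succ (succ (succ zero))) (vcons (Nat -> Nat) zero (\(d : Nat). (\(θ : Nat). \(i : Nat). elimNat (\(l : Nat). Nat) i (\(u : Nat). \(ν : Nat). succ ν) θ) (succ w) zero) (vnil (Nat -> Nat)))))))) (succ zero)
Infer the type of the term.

the term's type:
  Eq (Vec (Nat -> Nat) (succ (succ (succ (succ (succ zero)))))) (vcons (Nat -> Nat) (succ (succ (succ (succ zero)))) (\(w : Nat). succ (succ (succ (succ zero)))) (vcons (Nat -> Nat) (succ (succ (succ zero))) (\(ε : Nat). succ (succ (succ zero))) (vcons (Nat -> Nat) (succ (succ zero)) (\(α : Nat). α) (vcons (Nat -> Nat) (succ zero) (\(τ : Nat). succ (succ (succ zero))) (vcons (Nat -> Nat) zero (\(ψ : Nat). succ (succ zero)) (vnil (Nat -> Nat))))))) (vcons (Nat -> Nat) (succ (succ (succ (succ zero)))) (\(j : Nat). succ (succ (succ (succ zero)))) (vcons (Nat -> Nat) (succ (succ (succ zero))) (\(s : Nat). succ (succ (succ zero))) (vcons (Nat -> Nat) (succ (succ zero)) (\(r : Nat). r) (vcons (Nat -> Nat) (succ zero) (\(x : Nat). succ (succ (succ zero))) (vcons (Nat -> Nat) zero (\(p : Nat). succ (succ zero)) (vnil (Nat -> Nat)))))))


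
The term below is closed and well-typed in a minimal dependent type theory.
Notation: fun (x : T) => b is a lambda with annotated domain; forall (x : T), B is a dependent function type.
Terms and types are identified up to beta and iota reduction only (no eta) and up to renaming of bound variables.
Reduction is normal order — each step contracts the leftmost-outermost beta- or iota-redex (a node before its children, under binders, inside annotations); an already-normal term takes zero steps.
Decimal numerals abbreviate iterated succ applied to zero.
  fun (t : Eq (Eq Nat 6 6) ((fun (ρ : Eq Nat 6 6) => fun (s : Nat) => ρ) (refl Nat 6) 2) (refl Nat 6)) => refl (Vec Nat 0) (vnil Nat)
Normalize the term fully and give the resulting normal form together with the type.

resulting normal form:
  fun (t : Eq (Eq Nat 6 6) (refl Nat 6) (refl Nat 6)) => refl (Vec Nat 0) (vnil Nat)
type:
  forall (t : Eq (Eq Nat 6 6) (refl Nat 6) (refl Nat 6)), Eq (Vec Nat 0) (vnil Nat) (vnil Nat)


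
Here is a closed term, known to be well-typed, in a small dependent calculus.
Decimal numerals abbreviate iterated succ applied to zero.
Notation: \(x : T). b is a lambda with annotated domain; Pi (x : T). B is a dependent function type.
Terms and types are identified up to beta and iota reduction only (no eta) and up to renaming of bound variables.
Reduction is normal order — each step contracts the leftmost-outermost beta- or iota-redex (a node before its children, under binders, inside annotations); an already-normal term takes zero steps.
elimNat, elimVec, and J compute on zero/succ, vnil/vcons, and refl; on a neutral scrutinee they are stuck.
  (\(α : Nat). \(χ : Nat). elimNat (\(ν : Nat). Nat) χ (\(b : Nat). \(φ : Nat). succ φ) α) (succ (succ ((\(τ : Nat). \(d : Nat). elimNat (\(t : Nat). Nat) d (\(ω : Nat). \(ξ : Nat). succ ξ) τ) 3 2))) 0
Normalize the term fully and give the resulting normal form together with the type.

normal form:
  7
the term's type:
  Nat


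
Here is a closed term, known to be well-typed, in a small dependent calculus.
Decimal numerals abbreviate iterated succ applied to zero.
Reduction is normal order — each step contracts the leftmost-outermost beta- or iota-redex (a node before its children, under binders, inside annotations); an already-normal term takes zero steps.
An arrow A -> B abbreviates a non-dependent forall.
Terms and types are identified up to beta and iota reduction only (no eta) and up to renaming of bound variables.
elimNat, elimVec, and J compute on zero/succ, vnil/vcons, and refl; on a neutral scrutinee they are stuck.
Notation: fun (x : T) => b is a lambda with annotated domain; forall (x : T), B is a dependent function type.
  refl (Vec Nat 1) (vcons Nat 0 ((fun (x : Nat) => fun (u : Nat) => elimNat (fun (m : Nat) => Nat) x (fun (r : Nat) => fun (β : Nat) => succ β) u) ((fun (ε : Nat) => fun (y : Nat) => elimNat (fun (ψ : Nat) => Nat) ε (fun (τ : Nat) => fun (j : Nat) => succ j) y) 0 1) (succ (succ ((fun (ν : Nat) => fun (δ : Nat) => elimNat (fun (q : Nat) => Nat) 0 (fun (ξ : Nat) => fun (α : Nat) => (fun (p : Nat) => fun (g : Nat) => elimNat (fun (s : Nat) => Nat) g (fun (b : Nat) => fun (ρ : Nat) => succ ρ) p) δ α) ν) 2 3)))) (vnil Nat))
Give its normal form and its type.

reduced normal form:
  refl (Vec Nat 1) (vcons Nat 0 9 (vnil Nat))
inferred type:
  Eq (Vec Nat 1) (vcons Nat 0 9 (vnil Nat)) (vcons Nat 0 9 (vnil Nat))
observation: 66 normal-order steps normalize the term, beginning with a beta-redex.


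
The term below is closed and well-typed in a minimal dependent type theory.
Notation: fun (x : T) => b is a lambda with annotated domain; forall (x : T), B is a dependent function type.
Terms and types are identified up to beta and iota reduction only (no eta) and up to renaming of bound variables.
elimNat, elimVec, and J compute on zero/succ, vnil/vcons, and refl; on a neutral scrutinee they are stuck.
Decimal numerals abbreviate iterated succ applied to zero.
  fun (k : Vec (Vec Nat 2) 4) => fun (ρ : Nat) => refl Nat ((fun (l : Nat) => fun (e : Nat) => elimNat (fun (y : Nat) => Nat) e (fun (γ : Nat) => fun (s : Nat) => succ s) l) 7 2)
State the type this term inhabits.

the term's type:
  forall (k : Vec (Vec Nat 2) 4), forall (ρ : Nat), Eq Nat 9 9


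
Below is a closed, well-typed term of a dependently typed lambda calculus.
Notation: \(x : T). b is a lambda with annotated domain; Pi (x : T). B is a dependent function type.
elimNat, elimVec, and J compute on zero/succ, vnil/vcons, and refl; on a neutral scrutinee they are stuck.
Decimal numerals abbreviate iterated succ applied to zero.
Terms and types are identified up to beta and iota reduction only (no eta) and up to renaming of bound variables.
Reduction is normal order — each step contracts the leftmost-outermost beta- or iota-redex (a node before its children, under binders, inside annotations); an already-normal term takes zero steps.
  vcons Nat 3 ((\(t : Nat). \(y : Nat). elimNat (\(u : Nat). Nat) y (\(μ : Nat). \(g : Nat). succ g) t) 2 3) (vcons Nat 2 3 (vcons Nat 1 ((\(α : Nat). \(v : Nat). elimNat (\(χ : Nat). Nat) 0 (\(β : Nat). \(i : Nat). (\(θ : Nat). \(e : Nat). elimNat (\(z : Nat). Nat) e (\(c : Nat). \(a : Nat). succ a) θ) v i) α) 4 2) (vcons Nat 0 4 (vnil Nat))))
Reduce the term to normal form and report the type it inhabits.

normal form:
  vcons Nat 3 5 (vcons Nat 2 3 (vcons Nat 1 8 (vcons Nat 0 4 (vnil Nat))))
type:
  Vec Nat 4


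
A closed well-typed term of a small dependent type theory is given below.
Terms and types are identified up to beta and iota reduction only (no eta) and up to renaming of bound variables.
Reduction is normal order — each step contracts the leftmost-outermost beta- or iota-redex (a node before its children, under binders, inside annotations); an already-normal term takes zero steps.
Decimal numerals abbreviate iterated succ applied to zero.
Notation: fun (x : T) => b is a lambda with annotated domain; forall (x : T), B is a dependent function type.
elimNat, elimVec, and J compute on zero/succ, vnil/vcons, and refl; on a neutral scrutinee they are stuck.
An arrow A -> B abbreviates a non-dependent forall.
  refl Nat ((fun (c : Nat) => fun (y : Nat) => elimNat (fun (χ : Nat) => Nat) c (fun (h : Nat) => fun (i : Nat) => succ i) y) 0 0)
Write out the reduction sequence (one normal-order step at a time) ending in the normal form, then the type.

normal-order reduction:
  refl Nat ((fun (c : Nat) => fun (y : Nat) => elimNat (fun (χ : Nat) => Nat) c (fun (h : Nat) => fun (i : Nat) => succ i) y) 0 0)
  ~> refl Nat ((fun (c : Nat) => elimNat (fun (y : Nat) => Nat) 0 (fun (χ : Nat) => fun (h : Nat) => succ h) c) 0)
  ~> refl Nat (elimNat (fun (c : Nat) => Nat) 0 (fun (y : Nat) => fun (χ : Nat) => succ χ) 0)
  ~> refl Nat 0
the term's type:
  Eq Nat 0 0


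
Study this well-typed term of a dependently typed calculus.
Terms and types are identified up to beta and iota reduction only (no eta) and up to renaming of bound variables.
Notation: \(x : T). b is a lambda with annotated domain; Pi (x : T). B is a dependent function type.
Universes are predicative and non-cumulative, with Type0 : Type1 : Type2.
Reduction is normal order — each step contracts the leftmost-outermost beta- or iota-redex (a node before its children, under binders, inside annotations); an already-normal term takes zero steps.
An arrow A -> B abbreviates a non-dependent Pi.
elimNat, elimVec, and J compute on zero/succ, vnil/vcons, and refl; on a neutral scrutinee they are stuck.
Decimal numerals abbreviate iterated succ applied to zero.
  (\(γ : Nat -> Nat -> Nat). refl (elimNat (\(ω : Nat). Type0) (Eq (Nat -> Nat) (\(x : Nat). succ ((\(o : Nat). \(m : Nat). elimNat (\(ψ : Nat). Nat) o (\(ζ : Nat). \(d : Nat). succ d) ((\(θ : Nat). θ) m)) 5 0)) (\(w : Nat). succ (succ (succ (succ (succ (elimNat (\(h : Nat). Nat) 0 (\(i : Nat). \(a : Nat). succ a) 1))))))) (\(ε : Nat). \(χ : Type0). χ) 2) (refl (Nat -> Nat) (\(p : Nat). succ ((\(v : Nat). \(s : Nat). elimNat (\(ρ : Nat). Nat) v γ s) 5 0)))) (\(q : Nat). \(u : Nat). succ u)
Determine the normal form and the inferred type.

resulting normal form:
  refl (Eq (Nat -> Nat) (\(γ : Nat). 6) (\(ω : Nat). 6)) (refl (Nat -> Nat) (\(x : Nat). 6))
type:
  Eq (Eq (Nat -> Nat) (\(γ : Nat). 6) (\(ω : Nat). 6)) (refl (Nat -> Nat) (\(x : Nat). 6)) (refl (Nat -> Nat) (\(o : Nat). 6))
observation: the leftmost-outermost redex is a beta-redex, and normalization takes 19 steps.


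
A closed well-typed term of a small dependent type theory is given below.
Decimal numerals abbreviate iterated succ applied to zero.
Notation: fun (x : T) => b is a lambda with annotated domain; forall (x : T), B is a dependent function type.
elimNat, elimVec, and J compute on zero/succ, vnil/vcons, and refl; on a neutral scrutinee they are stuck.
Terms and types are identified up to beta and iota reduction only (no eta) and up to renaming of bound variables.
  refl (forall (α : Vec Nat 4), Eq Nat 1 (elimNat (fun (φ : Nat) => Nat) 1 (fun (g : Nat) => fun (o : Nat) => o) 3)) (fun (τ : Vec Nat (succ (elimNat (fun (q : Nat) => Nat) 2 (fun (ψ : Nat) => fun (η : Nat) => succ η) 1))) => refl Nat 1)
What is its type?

the term's type:
  Eq (forall (α : Vec Nat 4), Eq Nat 1 1) (fun (φ : Vec Nat 4) => refl Nat 1) (fun (g : Vec Nat 4) => refl Nat 1)
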